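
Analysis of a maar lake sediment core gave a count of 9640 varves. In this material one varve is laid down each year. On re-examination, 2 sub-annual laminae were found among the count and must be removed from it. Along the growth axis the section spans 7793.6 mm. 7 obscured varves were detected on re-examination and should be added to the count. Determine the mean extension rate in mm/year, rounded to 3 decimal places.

True varve count = 9640 − 2 + 7 = 9645.
Mean rate = 7793.6 mm / 9645 years ≈ 0.808 mm/year.

0.808 mm/year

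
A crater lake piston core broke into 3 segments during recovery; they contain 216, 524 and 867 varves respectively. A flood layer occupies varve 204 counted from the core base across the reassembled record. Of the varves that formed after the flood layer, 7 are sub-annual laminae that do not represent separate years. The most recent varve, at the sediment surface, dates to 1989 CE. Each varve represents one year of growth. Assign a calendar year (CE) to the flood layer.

Total varves = 216 + 524 + 867 = 1607.
1607 − 204 = 1403 varves lie beyond the flood layer toward the sediment surface.
Removing the 7 false varves leaves 1403 − 7 = 1396 true varves beyond the flood layer.
The varve at the sediment surface is 1989 CE, so the flood layer dates to 1989 − 1396 = 593 CE.

593 CE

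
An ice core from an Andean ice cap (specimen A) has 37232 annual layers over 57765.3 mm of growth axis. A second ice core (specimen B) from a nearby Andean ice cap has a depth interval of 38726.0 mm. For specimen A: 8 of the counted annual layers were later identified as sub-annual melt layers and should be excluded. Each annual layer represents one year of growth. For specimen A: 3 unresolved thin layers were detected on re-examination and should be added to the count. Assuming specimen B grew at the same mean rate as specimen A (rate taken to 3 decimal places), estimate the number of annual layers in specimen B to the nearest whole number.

24952 annual layers

Specimen A: true annual layer count = 37232 − 8 + 3 = 37227.
A: Extension rate ≈ 57765.3 / 37227 = 1.552 mm/yr.
For B, 38726.0 / 1.552 = 24952.32 years ≈ 24952 annual layers.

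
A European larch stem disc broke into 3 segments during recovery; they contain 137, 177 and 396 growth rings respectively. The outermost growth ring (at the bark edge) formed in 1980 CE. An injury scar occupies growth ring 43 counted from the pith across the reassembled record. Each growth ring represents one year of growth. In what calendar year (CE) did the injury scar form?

1313 CE

Total growth rings = 137 + 177 + 396 = 710.
Between growth ring 43 and the bark edge there are 710 − 43 = 667 growth rings.
The growth ring at the bark edge is 1980 CE, so the injury scar dates to 1980 − 667 = 1313 CE.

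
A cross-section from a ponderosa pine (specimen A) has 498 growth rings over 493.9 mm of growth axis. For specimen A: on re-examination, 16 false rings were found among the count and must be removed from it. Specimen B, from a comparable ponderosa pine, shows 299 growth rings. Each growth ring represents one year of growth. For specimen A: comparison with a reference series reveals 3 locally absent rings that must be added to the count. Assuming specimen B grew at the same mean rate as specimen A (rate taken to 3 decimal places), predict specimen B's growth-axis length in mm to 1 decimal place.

304.4 mm

Specimen A: correcting the raw count gives 498 − 16 + 3 = 485 true growth rings.
A: Mean rate = 493.9 mm / 485 years ≈ 1.018 mm/yr.
For B, 1.018 mm/year × 299 years = 304.4 mm.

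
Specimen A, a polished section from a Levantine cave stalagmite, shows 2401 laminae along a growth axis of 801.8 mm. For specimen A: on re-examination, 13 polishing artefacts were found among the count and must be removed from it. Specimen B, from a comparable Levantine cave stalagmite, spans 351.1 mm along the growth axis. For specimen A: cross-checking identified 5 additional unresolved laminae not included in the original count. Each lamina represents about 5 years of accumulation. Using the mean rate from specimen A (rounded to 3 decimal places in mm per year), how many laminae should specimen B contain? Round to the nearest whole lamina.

Specimen A: adjusted count: 2401 − 13 + 5 = 2393 laminae.
Specimen A: 2393 laminae at 5 years each span 2393 × 5 = 11965 years.
A: Extension rate ≈ 801.8 / 11965 = 0.067 mm/yr.
B spans 351.1 / 0.067 = 5240.30 years; at 5 years per lamina that is 5240.30 / 5 ≈ 1048 laminae.

1048 laminae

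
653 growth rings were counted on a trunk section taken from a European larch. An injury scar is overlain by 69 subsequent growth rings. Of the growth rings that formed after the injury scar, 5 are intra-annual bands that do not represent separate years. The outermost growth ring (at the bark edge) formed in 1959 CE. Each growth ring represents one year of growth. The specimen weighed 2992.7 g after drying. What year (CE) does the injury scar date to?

1895 CE

There are 69 growth rings younger than the injury scar.
69 − 5 false = 64 true growth rings after the injury scar.
Counting back 64 years from 1959 CE places the injury scar in 1959 − 64 = 1895 CE.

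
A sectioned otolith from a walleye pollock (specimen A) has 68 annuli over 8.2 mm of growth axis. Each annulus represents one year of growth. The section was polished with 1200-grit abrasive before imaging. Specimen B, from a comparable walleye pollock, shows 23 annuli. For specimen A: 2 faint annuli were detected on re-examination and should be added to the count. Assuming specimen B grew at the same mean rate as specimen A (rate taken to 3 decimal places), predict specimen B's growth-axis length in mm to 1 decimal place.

2.7 mm

Specimen A: correcting the raw count gives 68 + 2 = 70 true annuli.
A: Mean rate = 8.2 mm / 70 years ≈ 0.117 mm/yr.
B's length ≈ 0.117 × 23 = 2.7 mm.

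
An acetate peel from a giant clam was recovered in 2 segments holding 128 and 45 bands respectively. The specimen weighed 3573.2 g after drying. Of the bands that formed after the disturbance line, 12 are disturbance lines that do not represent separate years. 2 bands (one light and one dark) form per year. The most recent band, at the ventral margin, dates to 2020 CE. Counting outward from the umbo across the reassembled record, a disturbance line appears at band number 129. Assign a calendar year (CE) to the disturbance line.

Total bands = 128 + 45 = 173.
Between band 129 and the ventral margin there are 173 − 129 = 44 bands.
44 − 12 false = 32 true bands after the disturbance line.
Dividing by 2 bands per year: 32 / 2 = 16 years.
2020 − 16 = 2004 CE.

2004 CE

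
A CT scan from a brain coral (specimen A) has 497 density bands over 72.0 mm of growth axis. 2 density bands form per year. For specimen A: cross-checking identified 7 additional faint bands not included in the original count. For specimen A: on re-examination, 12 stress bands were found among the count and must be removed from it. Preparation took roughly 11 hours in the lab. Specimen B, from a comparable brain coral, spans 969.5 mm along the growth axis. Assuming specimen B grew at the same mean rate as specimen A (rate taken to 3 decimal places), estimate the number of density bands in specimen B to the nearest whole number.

6618 density bands

Specimen A: adjusted count: 497 − 12 + 7 = 492 density bands.
Specimen A: with 2 density bands per year, 492 / 2 = 246 years.
A: 72.0 mm over 246 years gives 72.0 / 246 ≈ 0.293 mm/year.
Specimen B: 969.5 mm / 0.293 mm per year = 3308.87 years; at 2 density bands per year that is 3308.87 × 2 ≈ 6618 density bands.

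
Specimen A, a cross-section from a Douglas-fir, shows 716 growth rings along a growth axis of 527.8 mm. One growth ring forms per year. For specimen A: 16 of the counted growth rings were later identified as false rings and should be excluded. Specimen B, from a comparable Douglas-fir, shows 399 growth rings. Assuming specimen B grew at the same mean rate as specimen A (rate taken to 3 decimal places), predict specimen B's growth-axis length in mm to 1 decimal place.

Specimen A: adjusted count: 716 − 16 = 700 growth rings.
A: 527.8 mm over 700 years gives 527.8 / 700 ≈ 0.754 mm/yr.
Length of B = 0.754 × 399 = 300.8 mm.

300.8 mm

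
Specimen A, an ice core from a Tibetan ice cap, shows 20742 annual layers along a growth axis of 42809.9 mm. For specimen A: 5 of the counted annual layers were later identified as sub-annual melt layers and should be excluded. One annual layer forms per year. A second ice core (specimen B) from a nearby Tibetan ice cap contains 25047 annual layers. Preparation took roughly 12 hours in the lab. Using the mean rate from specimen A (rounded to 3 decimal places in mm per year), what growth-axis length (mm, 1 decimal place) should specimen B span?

Specimen A: true annual layer count = 20742 − 5 = 20737.
A: Mean rate = 42809.9 mm / 20737 years ≈ 2.064 mm/yr.
B's length ≈ 2.064 × 25047 = 51697.0 mm.

51697.0 mm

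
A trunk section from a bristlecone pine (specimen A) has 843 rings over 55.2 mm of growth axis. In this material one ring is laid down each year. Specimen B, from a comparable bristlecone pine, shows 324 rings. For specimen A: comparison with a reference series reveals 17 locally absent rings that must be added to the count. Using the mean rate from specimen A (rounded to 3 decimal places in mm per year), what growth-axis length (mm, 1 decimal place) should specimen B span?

20.7 mm

Specimen A: true ring count = 843 + 17 = 860.
A: Mean rate = 55.2 mm / 860 years ≈ 0.064 mm per year.
For B, 0.064 mm/year × 324 years = 20.7 mm.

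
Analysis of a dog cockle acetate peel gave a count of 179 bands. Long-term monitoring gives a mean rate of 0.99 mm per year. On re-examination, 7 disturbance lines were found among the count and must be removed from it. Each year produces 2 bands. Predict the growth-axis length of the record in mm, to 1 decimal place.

After corrections the count is 179 − 7 = 172 bands.
With 2 bands per year, 172 / 2 = 86 years.
Length ≈ 0.99 × 86 = 85.1 mm.

85.1 mm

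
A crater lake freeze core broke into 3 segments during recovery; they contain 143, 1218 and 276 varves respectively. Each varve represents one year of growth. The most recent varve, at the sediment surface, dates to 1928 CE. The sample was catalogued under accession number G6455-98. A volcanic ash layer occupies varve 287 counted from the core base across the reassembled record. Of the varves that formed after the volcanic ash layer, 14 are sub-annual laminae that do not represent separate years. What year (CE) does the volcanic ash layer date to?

592 CE

Total varves = 143 + 1218 + 276 = 1637.
1637 − 287 = 1350 varves lie beyond the volcanic ash layer toward the sediment surface.
1350 − 14 false = 1336 true varves after the volcanic ash layer.
Counting back 1336 years from 1928 CE places the volcanic ash layer in 1928 − 1336 = 592 CE.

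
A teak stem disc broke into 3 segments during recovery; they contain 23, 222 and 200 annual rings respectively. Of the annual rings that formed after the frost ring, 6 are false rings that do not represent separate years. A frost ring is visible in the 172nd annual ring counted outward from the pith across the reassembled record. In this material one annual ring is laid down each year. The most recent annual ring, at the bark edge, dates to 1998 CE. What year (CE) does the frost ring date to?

Total annual rings = 23 + 222 + 200 = 445.
Between annual ring 172 and the bark edge there are 445 − 172 = 273 annual rings.
273 − 6 false = 267 true annual rings after the frost ring.
Counting back 267 years from 1998 CE places the frost ring in 1998 − 267 = 1731 CE.

1731 CE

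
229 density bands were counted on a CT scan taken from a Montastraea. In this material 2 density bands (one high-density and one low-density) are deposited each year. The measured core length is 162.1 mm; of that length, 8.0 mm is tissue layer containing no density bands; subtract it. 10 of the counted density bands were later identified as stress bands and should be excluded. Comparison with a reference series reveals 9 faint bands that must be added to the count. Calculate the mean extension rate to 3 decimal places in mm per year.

1.352 mm per year

Adjusted count: 229 − 10 + 9 = 228 density bands.
With 2 density bands per year, 228 / 2 = 114 years.
The growth record spans 162.1 − 8.0 = 154.1 mm.
154.1 mm over 114 years gives 154.1 / 114 ≈ 1.352 mm per year.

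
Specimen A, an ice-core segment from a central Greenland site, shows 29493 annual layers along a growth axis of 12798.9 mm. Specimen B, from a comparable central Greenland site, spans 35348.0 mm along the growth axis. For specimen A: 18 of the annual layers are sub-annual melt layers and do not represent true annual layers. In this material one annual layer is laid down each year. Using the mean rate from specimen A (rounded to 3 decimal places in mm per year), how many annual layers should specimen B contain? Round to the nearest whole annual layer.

Specimen A: after corrections the count is 29493 − 18 = 29475 annual layers.
A: 12798.9 mm over 29475 years gives 12798.9 / 29475 ≈ 0.434 mm/year.
Specimen B: 35348.0 mm / 0.434 mm per year = 81447.00 years ≈ 81447 annual layers.

81447 annual layers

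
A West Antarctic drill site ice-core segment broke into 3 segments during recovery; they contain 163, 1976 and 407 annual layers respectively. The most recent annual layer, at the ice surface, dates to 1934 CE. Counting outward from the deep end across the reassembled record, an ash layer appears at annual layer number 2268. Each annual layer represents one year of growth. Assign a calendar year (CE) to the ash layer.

Total annual layers = 163 + 1976 + 407 = 2546.
Between annual layer 2268 and the ice surface there are 2546 − 2268 = 278 annual layers.
Counting back 278 years from 1934 CE places the ash layer in 1934 − 278 = 1656 CE.

1656 CE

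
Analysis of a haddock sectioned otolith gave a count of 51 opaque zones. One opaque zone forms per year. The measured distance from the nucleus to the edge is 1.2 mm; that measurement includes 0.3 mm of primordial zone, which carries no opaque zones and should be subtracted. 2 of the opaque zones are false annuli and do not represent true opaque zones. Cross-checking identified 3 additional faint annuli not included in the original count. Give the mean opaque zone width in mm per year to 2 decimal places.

0.02 mm per year

True opaque zone count = 51 − 2 + 3 = 52.
Removing the 0.3 mm offcut leaves 1.2 − 0.3 = 0.9 mm.
Mean rate = 0.9 mm / 52 years ≈ 0.02 mm per year.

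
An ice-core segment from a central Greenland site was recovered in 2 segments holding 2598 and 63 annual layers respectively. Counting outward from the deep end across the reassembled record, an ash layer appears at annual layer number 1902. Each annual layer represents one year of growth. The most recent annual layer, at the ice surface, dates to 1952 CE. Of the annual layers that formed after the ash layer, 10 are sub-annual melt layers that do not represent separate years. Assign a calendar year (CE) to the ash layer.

1203 CE

Total annual layers = 2598 + 63 = 2661.
Between annual layer 1902 and the ice surface there are 2661 − 1902 = 759 annual layers.
Excluding 10 false annual layers: 759 − 10 = 749.
The annual layer at the ice surface is 1952 CE, so the ash layer dates to 1952 − 749 = 1203 CE.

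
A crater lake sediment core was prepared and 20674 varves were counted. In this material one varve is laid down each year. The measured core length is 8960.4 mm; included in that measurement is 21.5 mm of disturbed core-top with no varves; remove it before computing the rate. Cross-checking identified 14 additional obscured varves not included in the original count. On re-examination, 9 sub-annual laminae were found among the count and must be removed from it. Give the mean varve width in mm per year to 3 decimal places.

After corrections the count is 20674 − 9 + 14 = 20679 varves.
Net length = 8960.4 − 21.5 = 8938.9 mm.
Mean rate = 8938.9 mm / 20679 years ≈ 0.432 mm per year.

0.432 mm per year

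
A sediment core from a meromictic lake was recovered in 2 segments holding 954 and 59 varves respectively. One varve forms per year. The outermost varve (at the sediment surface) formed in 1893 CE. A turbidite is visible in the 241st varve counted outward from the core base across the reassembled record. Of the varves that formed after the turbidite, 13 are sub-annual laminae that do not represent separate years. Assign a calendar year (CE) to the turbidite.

Total varves = 954 + 59 = 1013.
Between varve 241 and the sediment surface there are 1013 − 241 = 772 varves.
Excluding 13 false varves: 772 − 13 = 759.
Counting back 759 years from 1893 CE places the turbidite in 1893 − 759 = 1134 CE.

1134 CE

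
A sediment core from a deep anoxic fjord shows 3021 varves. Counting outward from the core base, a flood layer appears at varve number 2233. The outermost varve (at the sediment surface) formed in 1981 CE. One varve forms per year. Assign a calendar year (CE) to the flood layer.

Between varve 2233 and the sediment surface there are 3021 − 2233 = 788 varves.
Counting back 788 years from 1981 CE places the flood layer in 1981 − 788 = 1193 CE.

1193 CE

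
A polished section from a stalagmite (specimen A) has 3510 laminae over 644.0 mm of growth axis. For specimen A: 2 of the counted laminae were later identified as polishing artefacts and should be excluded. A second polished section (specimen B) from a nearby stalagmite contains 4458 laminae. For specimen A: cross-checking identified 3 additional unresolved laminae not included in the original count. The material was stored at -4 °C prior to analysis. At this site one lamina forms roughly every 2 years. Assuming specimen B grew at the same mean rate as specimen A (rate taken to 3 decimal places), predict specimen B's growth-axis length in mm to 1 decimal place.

820.3 mm

Specimen A: true lamina count = 3510 − 2 + 3 = 3511.
Specimen A: at 2 years per lamina, 3511 × 2 = 7022 years.
A: Mean rate = 644.0 mm / 7022 years ≈ 0.092 mm per year.
Specimen B: at 2 years per lamina, 4458 × 2 = 8916 years. B's length ≈ 0.092 × 8916 = 820.3 mm.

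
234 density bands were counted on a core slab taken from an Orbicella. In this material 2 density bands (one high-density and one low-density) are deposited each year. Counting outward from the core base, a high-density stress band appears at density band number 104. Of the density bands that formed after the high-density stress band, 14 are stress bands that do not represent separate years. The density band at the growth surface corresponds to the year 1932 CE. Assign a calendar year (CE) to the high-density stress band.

Between density band 104 and the growth surface there are 234 − 104 = 130 density bands.
Excluding 14 false density bands: 130 − 14 = 116.
Dividing by 2 density bands per year: 116 / 2 = 58 years.
1932 − 58 = 1874 CE.

1874 CE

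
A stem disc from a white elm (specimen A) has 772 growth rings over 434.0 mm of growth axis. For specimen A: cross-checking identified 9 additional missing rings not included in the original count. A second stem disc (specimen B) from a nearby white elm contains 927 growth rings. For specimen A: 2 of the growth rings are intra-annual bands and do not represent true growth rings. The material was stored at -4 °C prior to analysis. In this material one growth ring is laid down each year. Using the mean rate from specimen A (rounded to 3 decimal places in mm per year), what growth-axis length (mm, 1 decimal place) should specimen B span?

Specimen A: correcting the raw count gives 772 − 2 + 9 = 779 true growth rings.
A: 434.0 mm over 779 years gives 434.0 / 779 ≈ 0.557 mm per year.
B's length ≈ 0.557 × 927 = 516.3 mm.

516.3 mm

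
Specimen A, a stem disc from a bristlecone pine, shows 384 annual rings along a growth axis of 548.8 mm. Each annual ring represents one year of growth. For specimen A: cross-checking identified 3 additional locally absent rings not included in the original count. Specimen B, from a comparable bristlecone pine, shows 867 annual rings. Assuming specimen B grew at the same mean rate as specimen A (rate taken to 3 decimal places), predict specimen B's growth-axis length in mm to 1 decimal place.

1229.4 mm

Specimen A: adjusted count: 384 + 3 = 387 annual rings.
A: Extension rate ≈ 548.8 / 387 = 1.418 mm/yr.
For B, 1.418 mm/year × 867 years = 1229.4 mm.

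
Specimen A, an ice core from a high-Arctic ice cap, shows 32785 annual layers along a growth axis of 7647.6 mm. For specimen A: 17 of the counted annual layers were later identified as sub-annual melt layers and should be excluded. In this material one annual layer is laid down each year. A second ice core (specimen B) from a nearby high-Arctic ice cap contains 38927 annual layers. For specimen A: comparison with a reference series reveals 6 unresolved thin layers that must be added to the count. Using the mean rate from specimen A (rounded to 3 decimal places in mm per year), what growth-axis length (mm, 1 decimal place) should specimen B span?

9070.0 mm

Specimen A: after corrections the count is 32785 − 17 + 6 = 32774 annual layers.
A: Mean rate = 7647.6 mm / 32774 years ≈ 0.233 mm per year.
Length of B = 0.233 × 38927 = 9070.0 mm.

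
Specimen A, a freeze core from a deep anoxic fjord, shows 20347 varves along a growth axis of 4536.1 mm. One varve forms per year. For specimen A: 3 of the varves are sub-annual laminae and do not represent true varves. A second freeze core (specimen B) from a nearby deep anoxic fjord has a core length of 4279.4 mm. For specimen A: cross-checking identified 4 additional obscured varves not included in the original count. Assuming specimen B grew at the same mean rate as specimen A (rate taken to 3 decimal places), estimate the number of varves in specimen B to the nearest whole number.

19190 varves

Specimen A: adjusted count: 20347 − 3 + 4 = 20348 varves.
A: Mean rate = 4536.1 mm / 20348 years ≈ 0.223 mm/year.
For B, 4279.4 / 0.223 = 19190.13 years ≈ 19190 varves.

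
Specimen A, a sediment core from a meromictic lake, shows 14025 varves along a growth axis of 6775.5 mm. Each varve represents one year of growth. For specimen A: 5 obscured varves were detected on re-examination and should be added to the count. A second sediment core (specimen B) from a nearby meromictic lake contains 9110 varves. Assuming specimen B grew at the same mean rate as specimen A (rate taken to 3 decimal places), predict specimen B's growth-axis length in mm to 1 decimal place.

4400.1 mm

Specimen A: correcting the raw count gives 14025 + 5 = 14030 true varves.
A: 6775.5 mm over 14030 years gives 6775.5 / 14030 ≈ 0.483 mm per year.
B's length ≈ 0.483 × 9110 = 4400.1 mm.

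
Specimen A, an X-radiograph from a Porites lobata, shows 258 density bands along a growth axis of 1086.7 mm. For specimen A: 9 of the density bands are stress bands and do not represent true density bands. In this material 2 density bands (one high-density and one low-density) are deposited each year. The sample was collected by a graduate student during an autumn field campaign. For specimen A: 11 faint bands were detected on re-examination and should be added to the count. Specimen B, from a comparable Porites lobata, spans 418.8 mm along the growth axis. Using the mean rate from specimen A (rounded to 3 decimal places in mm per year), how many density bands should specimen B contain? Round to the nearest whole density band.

Specimen A: correcting the raw count gives 258 − 9 + 11 = 260 true density bands.
Specimen A: 260 density bands at 2 per year is 260 / 2 = 130 years.
A: 1086.7 mm over 130 years gives 1086.7 / 130 ≈ 8.359 mm/yr.
For B, 418.8 / 8.359 = 50.10 years; at 2 density bands per year that is 50.10 × 2 ≈ 100 density bands.

100 density bands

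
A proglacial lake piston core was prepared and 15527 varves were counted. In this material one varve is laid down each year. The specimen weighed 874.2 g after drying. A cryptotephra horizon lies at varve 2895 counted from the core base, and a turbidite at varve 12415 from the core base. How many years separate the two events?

9520 yr

The two markers are separated by 12415 − 2895 = 9520 varves.
At one varve per year, 9520 years elapsed between them.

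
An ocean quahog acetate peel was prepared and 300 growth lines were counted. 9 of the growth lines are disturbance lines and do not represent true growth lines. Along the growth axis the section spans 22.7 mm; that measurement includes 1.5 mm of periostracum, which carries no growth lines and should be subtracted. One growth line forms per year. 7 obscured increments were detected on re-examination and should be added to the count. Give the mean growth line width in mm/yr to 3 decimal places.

0.071 mm/yr

Adjusted count: 300 − 9 + 7 = 298 growth lines.
The growth record spans 22.7 − 1.5 = 21.2 mm.
Mean rate = 21.2 mm / 298 years ≈ 0.071 mm/yr.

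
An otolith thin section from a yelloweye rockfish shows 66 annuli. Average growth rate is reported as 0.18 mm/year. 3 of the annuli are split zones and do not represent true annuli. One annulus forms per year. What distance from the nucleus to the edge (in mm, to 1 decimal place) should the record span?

True annulus count = 66 − 3 = 63.
63 years at 0.18 mm/year gives 0.18 × 63 = 11.3 mm.

11.3 mm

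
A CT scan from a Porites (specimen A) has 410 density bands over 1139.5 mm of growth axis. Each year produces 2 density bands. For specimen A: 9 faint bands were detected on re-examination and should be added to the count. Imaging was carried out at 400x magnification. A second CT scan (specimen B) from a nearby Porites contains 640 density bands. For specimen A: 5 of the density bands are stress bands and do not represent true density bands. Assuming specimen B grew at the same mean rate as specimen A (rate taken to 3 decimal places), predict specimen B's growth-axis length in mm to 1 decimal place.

1761.6 mm

Specimen A: after corrections the count is 410 − 5 + 9 = 414 density bands.
Specimen A: 414 density bands at 2 per year is 414 / 2 = 207 years.
A: Mean rate = 1139.5 mm / 207 years ≈ 5.505 mm/yr.
Specimen B: 640 density bands at 2 per year is 640 / 2 = 320 years. For B, 5.505 mm/year × 320 years = 1761.6 mm.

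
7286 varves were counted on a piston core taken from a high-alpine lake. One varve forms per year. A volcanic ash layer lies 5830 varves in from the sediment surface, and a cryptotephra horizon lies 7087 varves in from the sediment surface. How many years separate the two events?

1257 yr

7087 − 5830 = 1257 varves lie between the two events.
That is 1257 years at one varve per year.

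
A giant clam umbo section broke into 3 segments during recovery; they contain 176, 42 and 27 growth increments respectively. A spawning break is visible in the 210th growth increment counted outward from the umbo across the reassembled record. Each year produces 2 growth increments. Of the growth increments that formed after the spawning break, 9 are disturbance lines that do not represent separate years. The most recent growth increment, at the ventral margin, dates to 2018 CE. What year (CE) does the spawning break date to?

Total growth increments = 176 + 42 + 27 = 245.
Between growth increment 210 and the ventral margin there are 245 − 210 = 35 growth increments.
Removing the 9 false growth increments leaves 35 − 9 = 26 true growth increments beyond the spawning break.
Dividing by 2 growth increments per year: 26 / 2 = 13 years.
The growth increment at the ventral margin is 2018 CE, so the spawning break dates to 2018 − 13 = 2005 CE.

2005 CE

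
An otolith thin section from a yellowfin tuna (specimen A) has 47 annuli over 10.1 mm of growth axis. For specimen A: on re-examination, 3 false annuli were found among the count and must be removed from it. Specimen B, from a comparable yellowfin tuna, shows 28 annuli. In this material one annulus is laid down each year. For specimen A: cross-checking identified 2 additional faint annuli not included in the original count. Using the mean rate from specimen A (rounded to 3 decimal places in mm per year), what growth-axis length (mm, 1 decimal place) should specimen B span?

Specimen A: correcting the raw count gives 47 − 3 + 2 = 46 true annuli.
A: 10.1 mm over 46 years gives 10.1 / 46 ≈ 0.220 mm per year.
For B, 0.220 mm/year × 28 years = 6.2 mm.

6.2 mm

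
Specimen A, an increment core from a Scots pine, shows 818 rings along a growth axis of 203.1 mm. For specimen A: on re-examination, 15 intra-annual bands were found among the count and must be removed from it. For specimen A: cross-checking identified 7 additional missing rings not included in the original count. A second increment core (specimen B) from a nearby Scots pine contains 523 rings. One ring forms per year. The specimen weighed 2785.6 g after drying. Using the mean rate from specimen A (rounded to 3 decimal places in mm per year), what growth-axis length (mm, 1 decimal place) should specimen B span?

Specimen A: adjusted count: 818 − 15 + 7 = 810 rings.
A: 203.1 mm over 810 years gives 203.1 / 810 ≈ 0.251 mm/yr.
Length of B = 0.251 × 523 = 131.3 mm.

131.3 mm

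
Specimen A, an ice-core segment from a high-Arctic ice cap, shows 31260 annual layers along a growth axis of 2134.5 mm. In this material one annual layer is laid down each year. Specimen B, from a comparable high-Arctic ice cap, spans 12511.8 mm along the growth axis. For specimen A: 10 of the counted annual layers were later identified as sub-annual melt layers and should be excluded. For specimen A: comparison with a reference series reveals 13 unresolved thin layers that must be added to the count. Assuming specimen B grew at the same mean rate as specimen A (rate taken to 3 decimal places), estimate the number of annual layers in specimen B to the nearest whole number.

Specimen A: true annual layer count = 31260 − 10 + 13 = 31263.
A: 2134.5 mm over 31263 years gives 2134.5 / 31263 ≈ 0.068 mm/year.
For B, 12511.8 / 0.068 = 183997.06 years ≈ 183997 annual layers.

183997 annual layers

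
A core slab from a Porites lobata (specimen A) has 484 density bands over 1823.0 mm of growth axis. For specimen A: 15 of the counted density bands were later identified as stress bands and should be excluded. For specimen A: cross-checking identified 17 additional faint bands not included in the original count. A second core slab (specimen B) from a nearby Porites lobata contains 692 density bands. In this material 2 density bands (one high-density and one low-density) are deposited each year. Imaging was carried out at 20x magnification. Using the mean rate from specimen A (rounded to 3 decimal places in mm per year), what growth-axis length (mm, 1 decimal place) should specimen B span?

Specimen A: true density band count = 484 − 15 + 17 = 486.
Specimen A: dividing by 2 density bands per year: 486 / 2 = 243 years.
A: 1823.0 mm over 243 years gives 1823.0 / 243 ≈ 7.502 mm per year.
Specimen B: dividing by 2 density bands per year: 692 / 2 = 346 years. B's length ≈ 7.502 × 346 = 2595.7 mm.

2595.7 mm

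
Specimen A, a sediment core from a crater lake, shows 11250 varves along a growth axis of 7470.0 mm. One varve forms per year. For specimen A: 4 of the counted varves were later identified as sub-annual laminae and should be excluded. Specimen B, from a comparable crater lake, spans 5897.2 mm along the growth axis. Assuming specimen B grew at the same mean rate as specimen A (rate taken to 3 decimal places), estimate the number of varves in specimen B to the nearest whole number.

Specimen A: true varve count = 11250 − 4 = 11246.
A: Mean rate = 7470.0 mm / 11246 years ≈ 0.664 mm per year.
Specimen B: 5897.2 mm / 0.664 mm per year = 8881.33 years ≈ 8881 varves.

8881 varves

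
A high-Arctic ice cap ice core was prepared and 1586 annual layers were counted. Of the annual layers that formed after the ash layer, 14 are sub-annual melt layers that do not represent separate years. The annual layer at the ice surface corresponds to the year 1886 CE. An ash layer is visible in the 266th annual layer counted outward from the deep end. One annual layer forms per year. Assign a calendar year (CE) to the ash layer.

580 CE

The ash layer sits at annual layer 266 from the deep end, so 1586 − 266 = 1320 annual layers formed after it.
1320 − 14 false = 1306 true annual layers after the ash layer.
The annual layer at the ice surface is 1886 CE, so the ash layer dates to 1886 − 1306 = 580 CE.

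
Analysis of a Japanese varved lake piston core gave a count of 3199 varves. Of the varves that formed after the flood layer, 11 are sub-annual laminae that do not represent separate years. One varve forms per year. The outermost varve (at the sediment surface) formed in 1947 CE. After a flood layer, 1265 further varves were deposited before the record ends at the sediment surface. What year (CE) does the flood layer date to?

693 CE

There are 1265 varves younger than the flood layer.
Excluding 11 false varves: 1265 − 11 = 1254.
The varve at the sediment surface is 1947 CE, so the flood layer dates to 1947 − 1254 = 693 CE.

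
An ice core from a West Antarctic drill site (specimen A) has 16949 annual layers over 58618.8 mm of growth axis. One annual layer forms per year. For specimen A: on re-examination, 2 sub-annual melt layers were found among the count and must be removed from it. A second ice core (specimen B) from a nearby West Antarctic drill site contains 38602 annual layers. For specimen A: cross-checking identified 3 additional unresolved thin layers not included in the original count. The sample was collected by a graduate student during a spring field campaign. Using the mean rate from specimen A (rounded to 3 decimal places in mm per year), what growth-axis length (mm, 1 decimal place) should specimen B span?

133485.7 mm

Specimen A: correcting the raw count gives 16949 − 2 + 3 = 16950 true annual layers.
A: Mean rate = 58618.8 mm / 16950 years ≈ 3.458 mm/yr.
Length of B = 3.458 × 38602 = 133485.7 mm.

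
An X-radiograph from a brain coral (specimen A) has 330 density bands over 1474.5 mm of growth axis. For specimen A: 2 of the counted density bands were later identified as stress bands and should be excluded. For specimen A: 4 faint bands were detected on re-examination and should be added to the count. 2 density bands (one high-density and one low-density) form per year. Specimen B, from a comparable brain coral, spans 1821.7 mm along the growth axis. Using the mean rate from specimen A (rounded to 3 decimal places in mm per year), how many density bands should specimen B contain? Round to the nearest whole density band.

Specimen A: true density band count = 330 − 2 + 4 = 332.
Specimen A: 332 density bands at 2 per year is 332 / 2 = 166 years.
A: 1474.5 mm over 166 years gives 1474.5 / 166 ≈ 8.883 mm/yr.
B spans 1821.7 / 8.883 = 205.08 years; at 2 density bands per year that is 205.08 × 2 ≈ 410 density bands.

410 density bands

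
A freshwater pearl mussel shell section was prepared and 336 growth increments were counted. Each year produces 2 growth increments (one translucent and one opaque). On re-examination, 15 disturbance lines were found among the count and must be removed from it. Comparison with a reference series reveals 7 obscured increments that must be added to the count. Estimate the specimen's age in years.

Adjusted count: 336 − 15 + 7 = 328 growth increments.
With 2 growth increments per year, 328 / 2 = 164 years.

164 years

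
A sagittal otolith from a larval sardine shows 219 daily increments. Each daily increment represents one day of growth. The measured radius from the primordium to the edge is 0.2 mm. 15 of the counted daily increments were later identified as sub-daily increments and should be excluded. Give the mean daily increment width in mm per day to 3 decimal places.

Adjusted count: 219 − 15 = 204 daily increments.
0.2 mm over 204 days gives 0.2 / 204 ≈ 0.001 mm per day.

0.001 mm per day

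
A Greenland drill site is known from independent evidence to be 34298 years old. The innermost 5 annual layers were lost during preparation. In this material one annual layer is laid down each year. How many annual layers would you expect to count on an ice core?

34293 annual layers

At one annual layer per year, 34298 years correspond to 34298 annual layers.
34298 − 5 missed = 34293 annual layers expected in the prepared section.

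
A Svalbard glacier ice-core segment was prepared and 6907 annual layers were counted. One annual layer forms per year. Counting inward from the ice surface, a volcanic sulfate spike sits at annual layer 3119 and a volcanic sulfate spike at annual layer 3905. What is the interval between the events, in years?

The two markers are separated by 3905 − 3119 = 786 annual layers.
That is 786 years at one annual layer per year.

786 years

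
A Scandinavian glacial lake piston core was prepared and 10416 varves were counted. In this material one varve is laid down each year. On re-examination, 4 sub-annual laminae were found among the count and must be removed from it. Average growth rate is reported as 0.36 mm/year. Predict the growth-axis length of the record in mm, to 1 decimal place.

3748.3 mm

Adjusted count: 10416 − 4 = 10412 varves.
Length ≈ 0.36 × 10412 = 3748.3 mm.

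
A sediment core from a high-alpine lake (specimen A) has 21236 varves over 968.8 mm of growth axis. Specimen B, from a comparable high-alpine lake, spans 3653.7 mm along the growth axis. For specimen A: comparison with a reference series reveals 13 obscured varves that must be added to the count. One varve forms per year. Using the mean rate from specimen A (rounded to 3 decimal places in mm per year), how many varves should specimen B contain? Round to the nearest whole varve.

79428 varves

Specimen A: correcting the raw count gives 21236 + 13 = 21249 true varves.
A: Extension rate ≈ 968.8 / 21249 = 0.046 mm per year.
B spans 3653.7 / 0.046 = 79428.26 years ≈ 79428 varves.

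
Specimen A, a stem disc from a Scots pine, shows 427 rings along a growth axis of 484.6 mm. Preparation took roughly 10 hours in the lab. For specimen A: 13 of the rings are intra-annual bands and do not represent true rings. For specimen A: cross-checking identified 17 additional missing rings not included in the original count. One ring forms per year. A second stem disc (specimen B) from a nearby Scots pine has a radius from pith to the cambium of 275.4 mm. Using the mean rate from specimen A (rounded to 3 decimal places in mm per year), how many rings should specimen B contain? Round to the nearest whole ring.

Specimen A: correcting the raw count gives 427 − 13 + 17 = 431 true rings.
A: Extension rate ≈ 484.6 / 431 = 1.124 mm per year.
For B, 275.4 / 1.124 = 245.02 years ≈ 245 rings.

245 rings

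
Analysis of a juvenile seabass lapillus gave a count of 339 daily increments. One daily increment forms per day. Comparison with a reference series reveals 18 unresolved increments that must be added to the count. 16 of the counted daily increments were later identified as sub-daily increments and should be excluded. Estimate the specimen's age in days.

341 days

True daily increment count = 339 − 16 + 18 = 341.
At one daily increment per day, that is 341 days.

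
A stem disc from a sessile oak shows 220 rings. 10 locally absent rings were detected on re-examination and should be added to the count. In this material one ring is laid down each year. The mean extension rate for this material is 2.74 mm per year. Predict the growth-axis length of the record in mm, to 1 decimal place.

Correcting the raw count gives 220 + 10 = 230 true rings.
230 years at 2.74 mm/year gives 2.74 × 230 = 630.2 mm.

630.2 mm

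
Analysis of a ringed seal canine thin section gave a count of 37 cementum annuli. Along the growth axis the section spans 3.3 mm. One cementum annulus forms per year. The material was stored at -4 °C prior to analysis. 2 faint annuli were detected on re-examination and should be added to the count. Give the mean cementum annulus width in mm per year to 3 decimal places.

0.085 mm per year

True cementum annulus count = 37 + 2 = 39.
Mean rate = 3.3 mm / 39 years ≈ 0.085 mm per year.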